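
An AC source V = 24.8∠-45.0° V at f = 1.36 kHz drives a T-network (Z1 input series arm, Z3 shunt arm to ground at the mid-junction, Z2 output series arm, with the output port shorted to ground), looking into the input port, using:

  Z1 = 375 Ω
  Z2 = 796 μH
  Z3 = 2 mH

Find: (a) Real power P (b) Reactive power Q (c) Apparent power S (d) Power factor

Step 1 — Angular frequency: ω = 2π·f = 2π·1360 = 8545 rad/s.
Step 2 — Component impedances:
  Z1: Z = R = 375 Ω
  Z2: Z = jωL = j·8545·0.000796 = 0 + j6.802 Ω
  Z3: Z = jωL = j·8545·0.002 = 0 + j17.09 Ω
Step 3 — With the output port shorted to ground, the output series arm Z2 runs from the junction to ground; the shunt arm Z3 also runs from the junction to ground. They appear in parallel: Z3 || Z2 = 0 + j4.865 Ω.
Step 4 — Series with input arm Z1: Z_in = Z1 + (Z3 || Z2) = 375 + j4.865 Ω = 375∠0.7° Ω.
Step 5 — Source phasor: V = 24.8∠-45.0° V = 17.54 - j17.54 V.
Step 6 — Current: I = V / Z = 0.04615 - j0.04736 A = 0.06613∠-45.7° A.
Step 7 — Complex power: S = V·I* = 1.64 + j0.02128 VA.
Step 8 — Real power: P = Re(S) = 1.64 W.
Step 9 — Reactive power: Q = Im(S) = 0.02128 VAR.
Step 10 — Apparent power: |S| = 1.64 VA.
Step 11 — Power factor: PF = P/|S| = 0.9999 (lagging).

(a) P = 1.64 W  (b) Q = 0.02128 VAR  (c) S = 1.64 VA  (d) PF = 0.9999 (lagging)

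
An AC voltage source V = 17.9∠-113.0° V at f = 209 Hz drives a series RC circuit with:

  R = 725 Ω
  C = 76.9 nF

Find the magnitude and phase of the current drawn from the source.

Step 1 — Angular frequency: ω = 2π·f = 2π·209 = 1313 rad/s.
Step 2 — Component impedances:
  R: Z = R = 725 Ω
  C: Z = 1/(jωC) = -j/(ω·C) = 0 - j9903 Ω
Step 3 — Series combination: Z_total = R + C = 725 - j9903 Ω = 9929∠-85.8° Ω.
Step 4 — Source phasor: V = 17.9∠-113.0° V = -6.994 - j16.48 V.
Step 5 — Ohm's law: I = V / Z_total = (-6.994 - j16.48) / (725 - j9903) = 0.001604 - j0.0008237 A.
Step 6 — Convert to polar: |I| = 0.001803 A, ∠I = -27.2°.

I = 0.001803∠-27.2° A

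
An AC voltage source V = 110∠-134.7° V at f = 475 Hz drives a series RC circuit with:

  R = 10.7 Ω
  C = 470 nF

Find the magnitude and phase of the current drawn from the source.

Step 1 — Angular frequency: ω = 2π·f = 2π·475 = 2985 rad/s.
Step 2 — Component impedances:
  R: Z = R = 10.7 Ω
  C: Z = 1/(jωC) = -j/(ω·C) = 0 - j712.9 Ω
Step 3 — Series combination: Z_total = R + C = 10.7 - j712.9 Ω = 713∠-89.1° Ω.
Step 4 — Source phasor: V = 110∠-134.7° V = -77.37 - j78.19 V.
Step 5 — Ohm's law: I = V / Z_total = (-77.37 - j78.19) / (10.7 - j712.9) = 0.108 - j0.1102 A.
Step 6 — Convert to polar: |I| = 0.1543 A, ∠I = -45.6°.

I = 0.1543∠-45.6° A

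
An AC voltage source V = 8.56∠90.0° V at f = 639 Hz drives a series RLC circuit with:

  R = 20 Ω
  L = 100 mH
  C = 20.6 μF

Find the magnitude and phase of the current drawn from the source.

Step 1 — Angular frequency: ω = 2π·f = 2π·639 = 4015 rad/s.
Step 2 — Component impedances:
  R: Z = R = 20 Ω
  L: Z = jωL = j·4015·0.1 = 0 + j401.5 Ω
  C: Z = 1/(jωC) = -j/(ω·C) = 0 - j12.09 Ω
Step 3 — Series combination: Z_total = R + L + C = 20 + j389.4 Ω = 389.9∠87.1° Ω.
Step 4 — Source phasor: V = 8.56∠90.0° V = 0 + j8.56 V.
Step 5 — Ohm's law: I = V / Z_total = (0 + j8.56) / (20 + j389.4) = 0.02192 + j0.001126 A.
Step 6 — Convert to polar: |I| = 0.02195 A, ∠I = 2.9°.

I = 0.02195∠2.9° A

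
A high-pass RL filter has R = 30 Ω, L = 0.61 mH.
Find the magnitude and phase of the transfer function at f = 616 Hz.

Step 1 — Angular frequency: ω = 2π·616 = 3870 rad/s.
Step 2 — Transfer function: H(jω) = jωL/(R + jωL).
Step 3 — Numerator jωL = j·2.361; denominator R + jωL = 30 + j2.361.
Step 4 — H = 0.006155 + j0.07821.
Step 5 — Magnitude: |H| = 0.07846 (-22.1 dB); phase: φ = 85.5°.

|H| = 0.07846 (-22.1 dB), φ = 85.5°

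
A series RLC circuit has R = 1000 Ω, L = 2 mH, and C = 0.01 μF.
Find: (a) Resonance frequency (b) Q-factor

Step 1 — Resonance condition Im(Z)=0 gives ω₀ = 1/√(LC).
Step 2 — ω₀ = 1/√(0.002·1e-08) = 2.236e+05 rad/s.
Step 3 — f₀ = ω₀/(2π) = 3.559e+04 Hz.
Step 4 — Series Q: Q = ω₀L/R = 2.236e+05·0.002/1000 = 0.4472.

(a) f₀ = 3.559e+04 Hz  (b) Q = 0.4472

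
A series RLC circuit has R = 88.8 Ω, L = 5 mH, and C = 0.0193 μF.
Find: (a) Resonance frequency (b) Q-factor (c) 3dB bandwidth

Step 1 — Resonance: ω₀ = 1/√(LC) = 1/√(0.005·1.93e-08) = 1.018e+05 rad/s.
Step 2 — f₀ = ω₀/(2π) = 1.62e+04 Hz.
Step 3 — Series Q: Q = ω₀L/R = 1.018e+05·0.005/88.8 = 5.732.
Step 4 — Bandwidth: Δω = ω₀/Q = 1.776e+04 rad/s; BW = Δω/(2π) = 2827 Hz.

(a) f₀ = 1.62e+04 Hz  (b) Q = 5.732  (c) BW = 2827 Hz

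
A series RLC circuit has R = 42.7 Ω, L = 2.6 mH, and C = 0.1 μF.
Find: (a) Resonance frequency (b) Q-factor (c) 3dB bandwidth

Step 1 — Resonance condition Im(Z)=0 gives ω₀ = 1/√(LC).
Step 2 — ω₀ = 1/√(0.0026·1e-07) = 6.202e+04 rad/s.
Step 3 — f₀ = ω₀/(2π) = 9870 Hz.
Step 4 — Series Q: Q = ω₀L/R = 6.202e+04·0.0026/42.7 = 3.776.
Step 5 — 3dB bandwidth: Δω = ω₀/Q = 1.642e+04 rad/s; BW = Δω/(2π) = 2614 Hz.

(a) f₀ = 9870 Hz  (b) Q = 3.776  (c) BW = 2614 Hz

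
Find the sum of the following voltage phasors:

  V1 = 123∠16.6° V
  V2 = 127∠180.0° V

Step 1 — Convert each phasor to rectangular form:
  V1 = 123·(cos(16.6°) + j·sin(16.6°)) = 117.9 + j35.14 V
  V2 = 127·(cos(180.0°) + j·sin(180.0°)) = -127 V
Step 2 — Sum components: V_total = -9.126 + j35.14 V.
Step 3 — Convert to polar: |V_total| = 36.31 V, ∠V_total = 104.6°.

V_total = 36.31∠104.6° V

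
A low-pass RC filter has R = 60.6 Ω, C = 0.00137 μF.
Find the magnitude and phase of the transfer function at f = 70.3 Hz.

Step 1 — Angular frequency: ω = 2π·70.3 = 441.7 rad/s.
Step 2 — Transfer function: H(jω) = 1/(1 + jωRC).
Step 3 — Denominator: 1 + jωRC = 1 + j·441.7·60.6·1.37e-09 = 1 + j3.667e-05.
Step 4 — H = 1 - j3.667e-05.
Step 5 — Magnitude: |H| = 1 (-0.0 dB); phase: φ = -0.0°.

|H| = 1 (-0.0 dB), φ = -0.0°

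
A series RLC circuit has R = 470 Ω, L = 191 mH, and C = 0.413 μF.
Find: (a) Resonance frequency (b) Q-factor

Step 1 — Resonance condition Im(Z)=0 gives ω₀ = 1/√(LC).
Step 2 — ω₀ = 1/√(0.191·4.13e-07) = 3560 rad/s.
Step 3 — f₀ = ω₀/(2π) = 566.7 Hz.
Step 4 — Series Q: Q = ω₀L/R = 3560·0.191/470 = 1.447.

(a) f₀ = 566.7 Hz  (b) Q = 1.447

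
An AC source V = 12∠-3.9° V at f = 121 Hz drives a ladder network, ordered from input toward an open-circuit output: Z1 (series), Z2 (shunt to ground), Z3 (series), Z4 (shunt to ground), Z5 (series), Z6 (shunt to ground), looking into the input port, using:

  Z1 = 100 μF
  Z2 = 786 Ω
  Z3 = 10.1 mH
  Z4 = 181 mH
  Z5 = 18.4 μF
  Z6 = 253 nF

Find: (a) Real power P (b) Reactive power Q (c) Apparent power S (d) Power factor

Step 1 — Angular frequency: ω = 2π·f = 2π·121 = 760.3 rad/s.
Step 2 — Component impedances:
  Z1: Z = 1/(jωC) = -j/(ω·C) = 0 - j13.15 Ω
  Z2: Z = R = 786 Ω
  Z3: Z = jωL = j·760.3·0.0101 = 0 + j7.679 Ω
  Z4: Z = jωL = j·760.3·0.181 = 0 + j137.6 Ω
  Z5: Z = 1/(jωC) = -j/(ω·C) = 0 - j71.49 Ω
  Z6: Z = 1/(jωC) = -j/(ω·C) = 0 - j5199 Ω
Step 3 — Ladder network (open output): work backward from the far end, alternating series and parallel combinations. Z_in = 27.26 + j130.7 Ω = 133.5∠78.2° Ω.
Step 4 — Source phasor: V = 12∠-3.9° V = 11.97 - j0.8162 V.
Step 5 — Current: I = V / Z = 0.01233 - j0.08906 A = 0.08991∠-82.1° A.
Step 6 — Complex power: S = V·I* = 0.2203 + j1.056 VA.
Step 7 — Real power: P = Re(S) = 0.2203 W.
Step 8 — Reactive power: Q = Im(S) = 1.056 VAR.
Step 9 — Apparent power: |S| = 1.079 VA.
Step 10 — Power factor: PF = P/|S| = 0.2042 (lagging).

(a) P = 0.2203 W  (b) Q = 1.056 VAR  (c) S = 1.079 VA  (d) PF = 0.2042 (lagging)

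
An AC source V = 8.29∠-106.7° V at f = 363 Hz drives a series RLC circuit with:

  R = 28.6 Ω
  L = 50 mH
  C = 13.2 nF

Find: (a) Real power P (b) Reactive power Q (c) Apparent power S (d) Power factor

Step 1 — Angular frequency: ω = 2π·f = 2π·363 = 2281 rad/s.
Step 2 — Component impedances:
  R: Z = R = 28.6 Ω
  L: Z = jωL = j·2281·0.05 = 0 + j114 Ω
  C: Z = 1/(jωC) = -j/(ω·C) = 0 - j3.322e+04 Ω
Step 3 — Series combination: Z_total = R + L + C = 28.6 - j3.31e+04 Ω = 3.31e+04∠-90.0° Ω.
Step 4 — Source phasor: V = 8.29∠-106.7° V = -2.382 - j7.94 V.
Step 5 — Current: I = V / Z = 0.0002398 - j7.217e-05 A = 0.0002504∠-16.7° A.
Step 6 — Complex power: S = V·I* = 1.794e-06 - j0.002076 VA.
Step 7 — Real power: P = Re(S) = 1.794e-06 W.
Step 8 — Reactive power: Q = Im(S) = -0.002076 VAR.
Step 9 — Apparent power: |S| = 0.002076 VA.
Step 10 — Power factor: PF = P/|S| = 0.000864 (leading).

(a) P = 1.794e-06 W  (b) Q = -0.002076 VAR  (c) S = 0.002076 VA  (d) PF = 0.000864 (leading)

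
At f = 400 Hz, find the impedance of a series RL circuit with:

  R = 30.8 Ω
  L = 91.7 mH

Step 1 — Angular frequency: ω = 2π·f = 2π·400 = 2513 rad/s.
Step 2 — Component impedances:
  R: Z = R = 30.8 Ω
  L: Z = jωL = j·2513·0.0917 = 0 + j230.5 Ω
Step 3 — Series combination: Z_total = R + L = 30.8 + j230.5 Ω = 232.5∠82.4° Ω.

Z = 30.8 + j230.5 Ω = 232.5∠82.4° Ω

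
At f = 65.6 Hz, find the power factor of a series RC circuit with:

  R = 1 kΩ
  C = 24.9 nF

Step 1 — Angular frequency: ω = 2π·f = 2π·65.6 = 412.2 rad/s.
Step 2 — Component impedances:
  R: Z = R = 1000 Ω
  C: Z = 1/(jωC) = -j/(ω·C) = 0 - j9.744e+04 Ω
Step 3 — Series combination: Z_total = R + C = 1000 - j9.744e+04 Ω = 9.744e+04∠-89.4° Ω.
Step 4 — Power factor: PF = cos(φ) = Re(Z)/|Z| = 1000/9.744e+04 = 0.01026.
Step 5 — Type: Im(Z) = -9.744e+04 ⇒ leading (phase φ = -89.4°).

PF = 0.01026 (leading, φ = -89.4°)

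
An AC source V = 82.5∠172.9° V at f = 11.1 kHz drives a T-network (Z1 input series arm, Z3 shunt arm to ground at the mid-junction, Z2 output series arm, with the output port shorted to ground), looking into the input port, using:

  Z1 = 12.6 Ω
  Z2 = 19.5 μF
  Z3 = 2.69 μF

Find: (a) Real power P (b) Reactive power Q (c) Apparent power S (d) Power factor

Step 1 — Angular frequency: ω = 2π·f = 2π·1.11e+04 = 6.974e+04 rad/s.
Step 2 — Component impedances:
  Z1: Z = R = 12.6 Ω
  Z2: Z = 1/(jωC) = -j/(ω·C) = 0 - j0.7353 Ω
  Z3: Z = 1/(jωC) = -j/(ω·C) = 0 - j5.33 Ω
Step 3 — With the output port shorted to ground, the output series arm Z2 runs from the junction to ground; the shunt arm Z3 also runs from the junction to ground. They appear in parallel: Z3 || Z2 = 0 - j0.6462 Ω.
Step 4 — Series with input arm Z1: Z_in = Z1 + (Z3 || Z2) = 12.6 - j0.6462 Ω = 12.62∠-2.9° Ω.
Step 5 — Source phasor: V = 82.5∠172.9° V = -81.87 + j10.2 V.
Step 6 — Current: I = V / Z = -6.522 + j0.4748 A = 6.539∠175.8° A.
Step 7 — Complex power: S = V·I* = 538.8 - j27.63 VA.
Step 8 — Real power: P = Re(S) = 538.8 W.
Step 9 — Reactive power: Q = Im(S) = -27.63 VAR.
Step 10 — Apparent power: |S| = 539.5 VA.
Step 11 — Power factor: PF = P/|S| = 0.9987 (leading).

(a) P = 538.8 W  (b) Q = -27.63 VAR  (c) S = 539.5 VA  (d) PF = 0.9987 (leading)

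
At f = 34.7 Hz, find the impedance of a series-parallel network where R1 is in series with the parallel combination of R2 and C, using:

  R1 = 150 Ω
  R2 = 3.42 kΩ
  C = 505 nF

Step 1 — Angular frequency: ω = 2π·f = 2π·34.7 = 218 rad/s.
Step 2 — Component impedances:
  R1: Z = R = 150 Ω
  R2: Z = R = 3420 Ω
  C: Z = 1/(jωC) = -j/(ω·C) = 0 - j9082 Ω
Step 3 — Parallel branch: R2 || C = 1/(1/R2 + 1/C) = 2995 - j1128 Ω.
Step 4 — Series with R1: Z_total = R1 + (R2 || C) = 3145 - j1128 Ω = 3341∠-19.7° Ω.

Z = 3145 - j1128 Ω = 3341∠-19.7° Ω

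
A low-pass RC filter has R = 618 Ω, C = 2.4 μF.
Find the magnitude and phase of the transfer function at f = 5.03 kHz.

Step 1 — Angular frequency: ω = 2π·5030 = 3.16e+04 rad/s.
Step 2 — Transfer function: H(jω) = 1/(1 + jωRC).
Step 3 — Denominator: 1 + jωRC = 1 + j·3.16e+04·618·2.4e-06 = 1 + j46.88.
Step 4 — H = 0.0004549 - j0.02132.
Step 5 — Magnitude: |H| = 0.02133 (-33.4 dB); phase: φ = -88.8°.

|H| = 0.02133 (-33.4 dB), φ = -88.8°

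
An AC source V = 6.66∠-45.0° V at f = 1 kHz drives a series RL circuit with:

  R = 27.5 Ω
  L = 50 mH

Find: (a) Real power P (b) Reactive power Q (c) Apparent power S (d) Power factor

Step 1 — Angular frequency: ω = 2π·f = 2π·1000 = 6283 rad/s.
Step 2 — Component impedances:
  R: Z = R = 27.5 Ω
  L: Z = jωL = j·6283·0.05 = 0 + j314.2 Ω
Step 3 — Series combination: Z_total = R + L = 27.5 + j314.2 Ω = 315.4∠85.0° Ω.
Step 4 — Source phasor: V = 6.66∠-45.0° V = 4.709 - j4.709 V.
Step 5 — Current: I = V / Z = -0.01357 - j0.01618 A = 0.02112∠-130.0° A.
Step 6 — Complex power: S = V·I* = 0.01226 + j0.1401 VA.
Step 7 — Real power: P = Re(S) = 0.01226 W.
Step 8 — Reactive power: Q = Im(S) = 0.1401 VAR.
Step 9 — Apparent power: |S| = 0.1407 VA.
Step 10 — Power factor: PF = P/|S| = 0.0872 (lagging).

(a) P = 0.01226 W  (b) Q = 0.1401 VAR  (c) S = 0.1407 VA  (d) PF = 0.0872 (lagging)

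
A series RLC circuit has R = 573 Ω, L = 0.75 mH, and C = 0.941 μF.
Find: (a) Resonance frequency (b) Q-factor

Step 1 — Resonance condition Im(Z)=0 gives ω₀ = 1/√(LC).
Step 2 — ω₀ = 1/√(0.00075·9.41e-07) = 3.764e+04 rad/s.
Step 3 — f₀ = ω₀/(2π) = 5991 Hz.
Step 4 — Series Q: Q = ω₀L/R = 3.764e+04·0.00075/573 = 0.04927.

(a) f₀ = 5991 Hz  (b) Q = 0.04927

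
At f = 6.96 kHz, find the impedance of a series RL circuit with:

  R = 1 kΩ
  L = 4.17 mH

Step 1 — Angular frequency: ω = 2π·f = 2π·6960 = 4.373e+04 rad/s.
Step 2 — Component impedances:
  R: Z = R = 1000 Ω
  L: Z = jωL = j·4.373e+04·0.00417 = 0 + j182.4 Ω
Step 3 — Series combination: Z_total = R + L = 1000 + j182.4 Ω = 1016∠10.3° Ω.

Z = 1000 + j182.4 Ω = 1016∠10.3° Ω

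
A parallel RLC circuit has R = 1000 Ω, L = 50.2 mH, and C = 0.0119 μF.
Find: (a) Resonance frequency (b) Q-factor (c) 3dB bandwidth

Step 1 — Resonance: ω₀ = 1/√(LC) = 1/√(0.0502·1.19e-08) = 4.091e+04 rad/s.
Step 2 — f₀ = ω₀/(2π) = 6512 Hz.
Step 3 — Parallel Q: Q = R/(ω₀L) = 1000/(4.091e+04·0.0502) = 0.4869.
Step 4 — Bandwidth: Δω = ω₀/Q = 8.403e+04 rad/s; BW = Δω/(2π) = 1.337e+04 Hz.

(a) f₀ = 6512 Hz  (b) Q = 0.4869  (c) BW = 1.337e+04 Hz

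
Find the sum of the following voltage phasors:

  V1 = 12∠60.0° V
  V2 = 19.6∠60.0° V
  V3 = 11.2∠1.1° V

Step 1 — Convert each phasor to rectangular form:
  V1 = 12·(cos(60.0°) + j·sin(60.0°)) = 6 + j10.39 V
  V2 = 19.6·(cos(60.0°) + j·sin(60.0°)) = 9.8 + j16.97 V
  V3 = 11.2·(cos(1.1°) + j·sin(1.1°)) = 11.2 + j0.215 V
Step 2 — Sum components: V_total = 27 + j27.58 V.
Step 3 — Convert to polar: |V_total| = 38.6 V, ∠V_total = 45.6°.

V_total = 38.6∠45.6° V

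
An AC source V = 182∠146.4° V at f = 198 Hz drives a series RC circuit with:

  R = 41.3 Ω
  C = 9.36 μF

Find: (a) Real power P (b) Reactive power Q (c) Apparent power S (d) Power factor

Step 1 — Angular frequency: ω = 2π·f = 2π·198 = 1244 rad/s.
Step 2 — Component impedances:
  R: Z = R = 41.3 Ω
  C: Z = 1/(jωC) = -j/(ω·C) = 0 - j85.88 Ω
Step 3 — Series combination: Z_total = R + C = 41.3 - j85.88 Ω = 95.29∠-64.3° Ω.
Step 4 — Source phasor: V = 182∠146.4° V = -151.6 + j100.7 V.
Step 5 — Current: I = V / Z = -1.642 - j0.9756 A = 1.91∠-149.3° A.
Step 6 — Complex power: S = V·I* = 150.7 - j313.3 VA.
Step 7 — Real power: P = Re(S) = 150.7 W.
Step 8 — Reactive power: Q = Im(S) = -313.3 VAR.
Step 9 — Apparent power: |S| = 347.6 VA.
Step 10 — Power factor: PF = P/|S| = 0.4334 (leading).

(a) P = 150.7 W  (b) Q = -313.3 VAR  (c) S = 347.6 VA  (d) PF = 0.4334 (leading)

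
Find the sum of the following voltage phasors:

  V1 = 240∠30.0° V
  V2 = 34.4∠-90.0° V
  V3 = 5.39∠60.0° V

Step 1 — Convert each phasor to rectangular form:
  V1 = 240·(cos(30.0°) + j·sin(30.0°)) = 207.8 + j120 V
  V2 = 34.4·(cos(-90.0°) + j·sin(-90.0°)) = 0 - j34.4 V
  V3 = 5.39·(cos(60.0°) + j·sin(60.0°)) = 2.695 + j4.668 V
Step 2 — Sum components: V_total = 210.5 + j90.27 V.
Step 3 — Convert to polar: |V_total| = 229.1 V, ∠V_total = 23.2°.

V_total = 229.1∠23.2° V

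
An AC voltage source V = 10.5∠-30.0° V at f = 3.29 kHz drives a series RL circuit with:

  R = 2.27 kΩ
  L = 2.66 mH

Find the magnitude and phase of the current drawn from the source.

Step 1 — Angular frequency: ω = 2π·f = 2π·3290 = 2.067e+04 rad/s.
Step 2 — Component impedances:
  R: Z = R = 2270 Ω
  L: Z = jωL = j·2.067e+04·0.00266 = 0 + j54.99 Ω
Step 3 — Series combination: Z_total = R + L = 2270 + j54.99 Ω = 2271∠1.4° Ω.
Step 4 — Source phasor: V = 10.5∠-30.0° V = 9.093 - j5.25 V.
Step 5 — Ohm's law: I = V / Z_total = (9.093 - j5.25) / (2270 + j54.99) = 0.003948 - j0.002408 A.
Step 6 — Convert to polar: |I| = 0.004624 A, ∠I = -31.4°.

I = 0.004624∠-31.4° A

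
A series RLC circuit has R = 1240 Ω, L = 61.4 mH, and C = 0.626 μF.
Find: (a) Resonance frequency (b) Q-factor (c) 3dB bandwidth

Step 1 — Resonance: ω₀ = 1/√(LC) = 1/√(0.0614·6.26e-07) = 5101 rad/s.
Step 2 — f₀ = ω₀/(2π) = 811.8 Hz.
Step 3 — Series Q: Q = ω₀L/R = 5101·0.0614/1240 = 0.2526.
Step 4 — Bandwidth: Δω = ω₀/Q = 2.02e+04 rad/s; BW = Δω/(2π) = 3214 Hz.

(a) f₀ = 811.8 Hz  (b) Q = 0.2526  (c) BW = 3214 Hz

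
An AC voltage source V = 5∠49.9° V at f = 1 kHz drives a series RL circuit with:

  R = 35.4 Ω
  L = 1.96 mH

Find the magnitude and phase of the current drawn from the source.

Step 1 — Angular frequency: ω = 2π·f = 2π·1000 = 6283 rad/s.
Step 2 — Component impedances:
  R: Z = R = 35.4 Ω
  L: Z = jωL = j·6283·0.00196 = 0 + j12.32 Ω
Step 3 — Series combination: Z_total = R + L = 35.4 + j12.32 Ω = 37.48∠19.2° Ω.
Step 4 — Source phasor: V = 5∠49.9° V = 3.221 + j3.825 V.
Step 5 — Ohm's law: I = V / Z_total = (3.221 + j3.825) / (35.4 + j12.32) = 0.1147 + j0.06814 A.
Step 6 — Convert to polar: |I| = 0.1334 A, ∠I = 30.7°.

I = 0.1334∠30.7° A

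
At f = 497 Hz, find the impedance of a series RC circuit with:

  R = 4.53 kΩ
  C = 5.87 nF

Step 1 — Angular frequency: ω = 2π·f = 2π·497 = 3123 rad/s.
Step 2 — Component impedances:
  R: Z = R = 4530 Ω
  C: Z = 1/(jωC) = -j/(ω·C) = 0 - j5.455e+04 Ω
Step 3 — Series combination: Z_total = R + C = 4530 - j5.455e+04 Ω = 5.474e+04∠-85.3° Ω.

Z = 4530 - j5.455e+04 Ω = 5.474e+04∠-85.3° Ω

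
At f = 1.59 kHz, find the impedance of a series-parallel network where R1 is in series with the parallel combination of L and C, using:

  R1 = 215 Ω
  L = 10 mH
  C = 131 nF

Step 1 — Angular frequency: ω = 2π·f = 2π·1590 = 9990 rad/s.
Step 2 — Component impedances:
  R1: Z = R = 215 Ω
  L: Z = jωL = j·9990·0.01 = 0 + j99.9 Ω
  C: Z = 1/(jωC) = -j/(ω·C) = 0 - j764.1 Ω
Step 3 — Parallel branch: L || C = 1/(1/L + 1/C) = 0 + j114.9 Ω.
Step 4 — Series with R1: Z_total = R1 + (L || C) = 215 + j114.9 Ω = 243.8∠28.1° Ω.

Z = 215 + j114.9 Ω = 243.8∠28.1° Ω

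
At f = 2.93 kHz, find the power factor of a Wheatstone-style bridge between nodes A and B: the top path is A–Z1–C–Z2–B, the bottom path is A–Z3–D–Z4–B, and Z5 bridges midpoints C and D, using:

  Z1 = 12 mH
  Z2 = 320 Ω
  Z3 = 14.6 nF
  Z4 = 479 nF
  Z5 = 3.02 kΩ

Step 1 — Angular frequency: ω = 2π·f = 2π·2930 = 1.841e+04 rad/s.
Step 2 — Component impedances:
  Z1: Z = jωL = j·1.841e+04·0.012 = 0 + j220.9 Ω
  Z2: Z = R = 320 Ω
  Z3: Z = 1/(jωC) = -j/(ω·C) = 0 - j3720 Ω
  Z4: Z = 1/(jωC) = -j/(ω·C) = 0 - j113.4 Ω
  Z5: Z = R = 3020 Ω
Step 3 — Bridge requires nodal analysis (the Z5 bridge couples midpoints C and D, so the two paths cannot be reduced to a simple series/parallel combination). Setting node B to ground and injecting 1 A at node A, the 3-node admittance system at A, C, D solves to V_A = Z_AB = 325.6 + j208.5 Ω = 386.6∠32.6° Ω.
Step 4 — Power factor: PF = cos(φ) = Re(Z)/|Z| = 325.58/386.62 = 0.8421.
Step 5 — Type: Im(Z) = 208.5 ⇒ lagging (phase φ = 32.6°).

PF = 0.8421 (lagging, φ = 32.6°)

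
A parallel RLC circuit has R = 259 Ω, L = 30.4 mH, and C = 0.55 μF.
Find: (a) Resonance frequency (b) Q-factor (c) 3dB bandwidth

Step 1 — Resonance: ω₀ = 1/√(LC) = 1/√(0.0304·5.5e-07) = 7734 rad/s.
Step 2 — f₀ = ω₀/(2π) = 1231 Hz.
Step 3 — Parallel Q: Q = R/(ω₀L) = 259/(7734·0.0304) = 1.102.
Step 4 — Bandwidth: Δω = ω₀/Q = 7020 rad/s; BW = Δω/(2π) = 1117 Hz.

(a) f₀ = 1231 Hz  (b) Q = 1.102  (c) BW = 1117 Hz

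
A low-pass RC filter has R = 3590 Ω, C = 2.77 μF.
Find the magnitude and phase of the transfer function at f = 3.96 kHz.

Step 1 — Angular frequency: ω = 2π·3960 = 2.488e+04 rad/s.
Step 2 — Transfer function: H(jω) = 1/(1 + jωRC).
Step 3 — Denominator: 1 + jωRC = 1 + j·2.488e+04·3590·2.77e-06 = 1 + j247.4.
Step 4 — H = 1.633e-05 - j0.004042.
Step 5 — Magnitude: |H| = 0.004042 (-47.9 dB); phase: φ = -89.8°.

|H| = 0.004042 (-47.9 dB), φ = -89.8°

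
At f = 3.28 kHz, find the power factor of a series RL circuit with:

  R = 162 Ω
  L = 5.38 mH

Step 1 — Angular frequency: ω = 2π·f = 2π·3280 = 2.061e+04 rad/s.
Step 2 — Component impedances:
  R: Z = R = 162 Ω
  L: Z = jωL = j·2.061e+04·0.00538 = 0 + j110.9 Ω
Step 3 — Series combination: Z_total = R + L = 162 + j110.9 Ω = 196.3∠34.4° Ω.
Step 4 — Power factor: PF = cos(φ) = Re(Z)/|Z| = 162/196.31 = 0.8252.
Step 5 — Type: Im(Z) = 110.9 ⇒ lagging (phase φ = 34.4°).

PF = 0.8252 (lagging, φ = 34.4°)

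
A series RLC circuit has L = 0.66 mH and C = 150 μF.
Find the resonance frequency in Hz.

Step 1 — Resonance condition Im(Z)=0 gives ω₀ = 1/√(LC).
Step 2 — ω₀ = 1/√(0.00066·0.00015) = 3178 rad/s.
Step 3 — f₀ = ω₀/(2π) = 505.8 Hz.

f₀ = 505.8 Hz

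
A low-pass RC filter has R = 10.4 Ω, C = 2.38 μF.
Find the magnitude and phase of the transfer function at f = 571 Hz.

Step 1 — Angular frequency: ω = 2π·571 = 3588 rad/s.
Step 2 — Transfer function: H(jω) = 1/(1 + jωRC).
Step 3 — Denominator: 1 + jωRC = 1 + j·3588·10.4·2.38e-06 = 1 + j0.0888.
Step 4 — H = 0.9922 - j0.08811.
Step 5 — Magnitude: |H| = 0.9961 (-0.0 dB); phase: φ = -5.1°.

|H| = 0.9961 (-0.0 dB), φ = -5.1°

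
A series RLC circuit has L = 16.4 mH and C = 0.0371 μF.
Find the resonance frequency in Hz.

Step 1 — Resonance condition Im(Z)=0 gives ω₀ = 1/√(LC).
Step 2 — ω₀ = 1/√(0.0164·3.71e-08) = 4.054e+04 rad/s.
Step 3 — f₀ = ω₀/(2π) = 6452 Hz.

f₀ = 6452 Hz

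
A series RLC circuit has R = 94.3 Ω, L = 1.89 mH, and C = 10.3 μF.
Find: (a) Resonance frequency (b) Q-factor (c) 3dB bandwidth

Step 1 — Resonance condition Im(Z)=0 gives ω₀ = 1/√(LC).
Step 2 — ω₀ = 1/√(0.00189·1.03e-05) = 7167 rad/s.
Step 3 — f₀ = ω₀/(2π) = 1141 Hz.
Step 4 — Series Q: Q = ω₀L/R = 7167·0.00189/94.3 = 0.1436.
Step 5 — 3dB bandwidth: Δω = ω₀/Q = 4.989e+04 rad/s; BW = Δω/(2π) = 7941 Hz.

(a) f₀ = 1141 Hz  (b) Q = 0.1436  (c) BW = 7941 Hz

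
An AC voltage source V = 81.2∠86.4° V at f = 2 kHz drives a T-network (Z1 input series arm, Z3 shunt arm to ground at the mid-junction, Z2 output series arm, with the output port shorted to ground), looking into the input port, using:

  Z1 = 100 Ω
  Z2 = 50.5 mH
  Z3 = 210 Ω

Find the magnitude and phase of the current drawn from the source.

Step 1 — Angular frequency: ω = 2π·f = 2π·2000 = 1.257e+04 rad/s.
Step 2 — Component impedances:
  Z1: Z = R = 100 Ω
  Z2: Z = jωL = j·1.257e+04·0.0505 = 0 + j634.6 Ω
  Z3: Z = R = 210 Ω
Step 3 — With the output port shorted to ground, the output series arm Z2 runs from the junction to ground; the shunt arm Z3 also runs from the junction to ground. They appear in parallel: Z3 || Z2 = 189.3 + j62.63 Ω.
Step 4 — Series with input arm Z1: Z_in = Z1 + (Z3 || Z2) = 289.3 + j62.63 Ω = 296∠12.2° Ω.
Step 5 — Source phasor: V = 81.2∠86.4° V = 5.099 + j81.04 V.
Step 6 — Ohm's law: I = V / Z_total = (5.099 + j81.04) / (289.3 + j62.63) = 0.07478 + j0.264 A.
Step 7 — Convert to polar: |I| = 0.2743 A, ∠I = 74.2°.

I = 0.2743∠74.2° A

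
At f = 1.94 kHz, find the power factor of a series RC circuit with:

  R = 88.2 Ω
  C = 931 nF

Step 1 — Angular frequency: ω = 2π·f = 2π·1940 = 1.219e+04 rad/s.
Step 2 — Component impedances:
  R: Z = R = 88.2 Ω
  C: Z = 1/(jωC) = -j/(ω·C) = 0 - j88.12 Ω
Step 3 — Series combination: Z_total = R + C = 88.2 - j88.12 Ω = 124.7∠-45.0° Ω.
Step 4 — Power factor: PF = cos(φ) = Re(Z)/|Z| = 88.2/124.68 = 0.7074.
Step 5 — Type: Im(Z) = -88.12 ⇒ leading (phase φ = -45.0°).

PF = 0.7074 (leading, φ = -45.0°)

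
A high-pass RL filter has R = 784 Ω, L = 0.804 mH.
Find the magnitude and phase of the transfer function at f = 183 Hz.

Step 1 — Angular frequency: ω = 2π·183 = 1150 rad/s.
Step 2 — Transfer function: H(jω) = jωL/(R + jωL).
Step 3 — Numerator jωL = j·0.9245; denominator R + jωL = 784 + j0.9245.
Step 4 — H = 1.39e-06 + j0.001179.
Step 5 — Magnitude: |H| = 0.001179 (-58.6 dB); phase: φ = 89.9°.

|H| = 0.001179 (-58.6 dB), φ = 89.9°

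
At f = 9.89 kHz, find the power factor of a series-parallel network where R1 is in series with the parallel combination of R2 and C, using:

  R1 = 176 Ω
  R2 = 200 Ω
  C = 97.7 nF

Step 1 — Angular frequency: ω = 2π·f = 2π·9890 = 6.214e+04 rad/s.
Step 2 — Component impedances:
  R1: Z = R = 176 Ω
  R2: Z = R = 200 Ω
  C: Z = 1/(jωC) = -j/(ω·C) = 0 - j164.7 Ω
Step 3 — Parallel branch: R2 || C = 1/(1/R2 + 1/C) = 80.83 - j98.15 Ω.
Step 4 — Series with R1: Z_total = R1 + (R2 || C) = 256.8 - j98.15 Ω = 274.9∠-20.9° Ω.
Step 5 — Power factor: PF = cos(φ) = Re(Z)/|Z| = 256.83/274.94 = 0.9341.
Step 6 — Type: Im(Z) = -98.15 ⇒ leading (phase φ = -20.9°).

PF = 0.9341 (leading, φ = -20.9°)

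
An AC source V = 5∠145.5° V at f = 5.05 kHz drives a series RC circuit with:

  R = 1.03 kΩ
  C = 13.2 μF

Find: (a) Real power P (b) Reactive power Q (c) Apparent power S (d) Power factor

Step 1 — Angular frequency: ω = 2π·f = 2π·5050 = 3.173e+04 rad/s.
Step 2 — Component impedances:
  R: Z = R = 1030 Ω
  C: Z = 1/(jωC) = -j/(ω·C) = 0 - j2.388 Ω
Step 3 — Series combination: Z_total = R + C = 1030 - j2.388 Ω = 1030∠-0.1° Ω.
Step 4 — Source phasor: V = 5∠145.5° V = -4.121 + j2.832 V.
Step 5 — Current: I = V / Z = -0.004007 + j0.00274 A = 0.004854∠145.6° A.
Step 6 — Complex power: S = V·I* = 0.02427 - j5.626e-05 VA.
Step 7 — Real power: P = Re(S) = 0.02427 W.
Step 8 — Reactive power: Q = Im(S) = -5.626e-05 VAR.
Step 9 — Apparent power: |S| = 0.02427 VA.
Step 10 — Power factor: PF = P/|S| = 1 (leading).

(a) P = 0.02427 W  (b) Q = -5.626e-05 VAR  (c) S = 0.02427 VA  (d) PF = 1 (leading)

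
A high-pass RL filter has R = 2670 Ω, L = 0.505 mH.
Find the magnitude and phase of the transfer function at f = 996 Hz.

Step 1 — Angular frequency: ω = 2π·996 = 6258 rad/s.
Step 2 — Transfer function: H(jω) = jωL/(R + jωL).
Step 3 — Numerator jωL = j·3.16; denominator R + jωL = 2670 + j3.16.
Step 4 — H = 1.401e-06 + j0.001184.
Step 5 — Magnitude: |H| = 0.001184 (-58.5 dB); phase: φ = 89.9°.

|H| = 0.001184 (-58.5 dB), φ = 89.9°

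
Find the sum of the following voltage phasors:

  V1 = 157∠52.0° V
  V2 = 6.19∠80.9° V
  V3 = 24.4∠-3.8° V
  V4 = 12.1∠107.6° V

Step 1 — Convert each phasor to rectangular form:
  V1 = 157·(cos(52.0°) + j·sin(52.0°)) = 96.66 + j123.7 V
  V2 = 6.19·(cos(80.9°) + j·sin(80.9°)) = 0.979 + j6.112 V
  V3 = 24.4·(cos(-3.8°) + j·sin(-3.8°)) = 24.35 - j1.617 V
  V4 = 12.1·(cos(107.6°) + j·sin(107.6°)) = -3.659 + j11.53 V
Step 2 — Sum components: V_total = 118.3 + j139.7 V.
Step 3 — Convert to polar: |V_total| = 183.1 V, ∠V_total = 49.7°.

V_total = 183.1∠49.7° V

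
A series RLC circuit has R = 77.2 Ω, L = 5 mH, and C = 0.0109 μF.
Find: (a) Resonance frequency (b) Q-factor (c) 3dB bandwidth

Step 1 — Resonance: ω₀ = 1/√(LC) = 1/√(0.005·1.09e-08) = 1.355e+05 rad/s.
Step 2 — f₀ = ω₀/(2π) = 2.156e+04 Hz.
Step 3 — Series Q: Q = ω₀L/R = 1.355e+05·0.005/77.2 = 8.773.
Step 4 — Bandwidth: Δω = ω₀/Q = 1.544e+04 rad/s; BW = Δω/(2π) = 2457 Hz.

(a) f₀ = 2.156e+04 Hz  (b) Q = 8.773  (c) BW = 2457 Hz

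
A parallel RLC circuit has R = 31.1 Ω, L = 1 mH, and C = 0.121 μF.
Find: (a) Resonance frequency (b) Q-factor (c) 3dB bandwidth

Step 1 — Resonance: ω₀ = 1/√(LC) = 1/√(0.001·1.21e-07) = 9.091e+04 rad/s.
Step 2 — f₀ = ω₀/(2π) = 1.447e+04 Hz.
Step 3 — Parallel Q: Q = R/(ω₀L) = 31.1/(9.091e+04·0.001) = 0.3421.
Step 4 — Bandwidth: Δω = ω₀/Q = 2.657e+05 rad/s; BW = Δω/(2π) = 4.229e+04 Hz.

(a) f₀ = 1.447e+04 Hz  (b) Q = 0.3421  (c) BW = 4.229e+04 Hz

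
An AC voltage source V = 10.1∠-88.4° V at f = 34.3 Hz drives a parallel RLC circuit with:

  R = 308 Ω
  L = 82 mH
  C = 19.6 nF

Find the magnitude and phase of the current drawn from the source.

Step 1 — Angular frequency: ω = 2π·f = 2π·34.3 = 215.5 rad/s.
Step 2 — Component impedances:
  R: Z = R = 308 Ω
  L: Z = jωL = j·215.5·0.082 = 0 + j17.67 Ω
  C: Z = 1/(jωC) = -j/(ω·C) = 0 - j2.367e+05 Ω
Step 3 — Parallel combination: 1/Z_total = 1/R + 1/L + 1/C; Z_total = 1.011 + j17.62 Ω = 17.64∠86.7° Ω.
Step 4 — Source phasor: V = 10.1∠-88.4° V = 0.282 - j10.1 V.
Step 5 — Ohm's law: I = V / Z_total = (0.282 - j10.1) / (1.011 + j17.62) = -0.5703 - j0.04874 A.
Step 6 — Convert to polar: |I| = 0.5724 A, ∠I = -175.1°.

I = 0.5724∠-175.1° A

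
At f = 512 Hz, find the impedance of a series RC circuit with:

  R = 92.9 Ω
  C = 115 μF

Step 1 — Angular frequency: ω = 2π·f = 2π·512 = 3217 rad/s.
Step 2 — Component impedances:
  R: Z = R = 92.9 Ω
  C: Z = 1/(jωC) = -j/(ω·C) = 0 - j2.703 Ω
Step 3 — Series combination: Z_total = R + C = 92.9 - j2.703 Ω = 92.94∠-1.7° Ω.

Z = 92.9 - j2.703 Ω = 92.94∠-1.7° Ω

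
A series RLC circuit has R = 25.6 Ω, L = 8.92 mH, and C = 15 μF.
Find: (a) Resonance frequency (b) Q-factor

Step 1 — Resonance condition Im(Z)=0 gives ω₀ = 1/√(LC).
Step 2 — ω₀ = 1/√(0.00892·1.5e-05) = 2734 rad/s.
Step 3 — f₀ = ω₀/(2π) = 435.1 Hz.
Step 4 — Series Q: Q = ω₀L/R = 2734·0.00892/25.6 = 0.9526.

(a) f₀ = 435.1 Hz  (b) Q = 0.9526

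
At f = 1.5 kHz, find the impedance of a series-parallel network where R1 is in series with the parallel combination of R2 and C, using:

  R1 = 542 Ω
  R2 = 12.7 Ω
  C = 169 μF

Step 1 — Angular frequency: ω = 2π·f = 2π·1500 = 9425 rad/s.
Step 2 — Component impedances:
  R1: Z = R = 542 Ω
  R2: Z = R = 12.7 Ω
  C: Z = 1/(jωC) = -j/(ω·C) = 0 - j0.6278 Ω
Step 3 — Parallel branch: R2 || C = 1/(1/R2 + 1/C) = 0.03096 - j0.6263 Ω.
Step 4 — Series with R1: Z_total = R1 + (R2 || C) = 542 - j0.6263 Ω = 542∠-0.1° Ω.

Z = 542 - j0.6263 Ω = 542∠-0.1° Ω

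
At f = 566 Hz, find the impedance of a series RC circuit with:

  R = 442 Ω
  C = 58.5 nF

Step 1 — Angular frequency: ω = 2π·f = 2π·566 = 3556 rad/s.
Step 2 — Component impedances:
  R: Z = R = 442 Ω
  C: Z = 1/(jωC) = -j/(ω·C) = 0 - j4807 Ω
Step 3 — Series combination: Z_total = R + C = 442 - j4807 Ω = 4827∠-84.7° Ω.

Z = 442 - j4807 Ω = 4827∠-84.7° Ω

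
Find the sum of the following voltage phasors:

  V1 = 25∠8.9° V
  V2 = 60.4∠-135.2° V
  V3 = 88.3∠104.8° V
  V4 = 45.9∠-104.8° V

Step 1 — Convert each phasor to rectangular form:
  V1 = 25·(cos(8.9°) + j·sin(8.9°)) = 24.7 + j3.868 V
  V2 = 60.4·(cos(-135.2°) + j·sin(-135.2°)) = -42.86 - j42.56 V
  V3 = 88.3·(cos(104.8°) + j·sin(104.8°)) = -22.56 + j85.37 V
  V4 = 45.9·(cos(-104.8°) + j·sin(-104.8°)) = -11.72 - j44.38 V
Step 2 — Sum components: V_total = -52.44 + j2.301 V.
Step 3 — Convert to polar: |V_total| = 52.49 V, ∠V_total = 177.5°.

V_total = 52.49∠177.5° V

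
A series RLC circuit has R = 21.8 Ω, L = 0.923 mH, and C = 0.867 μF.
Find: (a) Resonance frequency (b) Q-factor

Step 1 — Resonance condition Im(Z)=0 gives ω₀ = 1/√(LC).
Step 2 — ω₀ = 1/√(0.000923·8.67e-07) = 3.535e+04 rad/s.
Step 3 — f₀ = ω₀/(2π) = 5626 Hz.
Step 4 — Series Q: Q = ω₀L/R = 3.535e+04·0.000923/21.8 = 1.497.

(a) f₀ = 5626 Hz  (b) Q = 1.497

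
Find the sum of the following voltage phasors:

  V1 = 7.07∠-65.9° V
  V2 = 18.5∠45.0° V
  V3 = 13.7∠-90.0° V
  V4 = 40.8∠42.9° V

Step 1 — Convert each phasor to rectangular form:
  V1 = 7.07·(cos(-65.9°) + j·sin(-65.9°)) = 2.887 - j6.454 V
  V2 = 18.5·(cos(45.0°) + j·sin(45.0°)) = 13.08 + j13.08 V
  V3 = 13.7·(cos(-90.0°) + j·sin(-90.0°)) = 0 - j13.7 V
  V4 = 40.8·(cos(42.9°) + j·sin(42.9°)) = 29.89 + j27.77 V
Step 2 — Sum components: V_total = 45.86 + j20.7 V.
Step 3 — Convert to polar: |V_total| = 50.31 V, ∠V_total = 24.3°.

V_total = 50.31∠24.3° V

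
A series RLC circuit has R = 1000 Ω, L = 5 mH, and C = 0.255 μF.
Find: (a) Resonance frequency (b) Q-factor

Step 1 — Resonance condition Im(Z)=0 gives ω₀ = 1/√(LC).
Step 2 — ω₀ = 1/√(0.005·2.55e-07) = 2.801e+04 rad/s.
Step 3 — f₀ = ω₀/(2π) = 4457 Hz.
Step 4 — Series Q: Q = ω₀L/R = 2.801e+04·0.005/1000 = 0.14.

(a) f₀ = 4457 Hz  (b) Q = 0.14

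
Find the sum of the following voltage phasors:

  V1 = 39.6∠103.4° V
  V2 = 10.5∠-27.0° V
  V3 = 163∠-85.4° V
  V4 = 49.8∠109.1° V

Step 1 — Convert each phasor to rectangular form:
  V1 = 39.6·(cos(103.4°) + j·sin(103.4°)) = -9.177 + j38.52 V
  V2 = 10.5·(cos(-27.0°) + j·sin(-27.0°)) = 9.356 - j4.767 V
  V3 = 163·(cos(-85.4°) + j·sin(-85.4°)) = 13.07 - j162.5 V
  V4 = 49.8·(cos(109.1°) + j·sin(109.1°)) = -16.3 + j47.06 V
Step 2 — Sum components: V_total = -3.045 - j81.66 V.
Step 3 — Convert to polar: |V_total| = 81.72 V, ∠V_total = -92.1°.

V_total = 81.72∠-92.1° V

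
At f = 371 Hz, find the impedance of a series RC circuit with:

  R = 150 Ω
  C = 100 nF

Step 1 — Angular frequency: ω = 2π·f = 2π·371 = 2331 rad/s.
Step 2 — Component impedances:
  R: Z = R = 150 Ω
  C: Z = 1/(jωC) = -j/(ω·C) = 0 - j4290 Ω
Step 3 — Series combination: Z_total = R + C = 150 - j4290 Ω = 4293∠-88.0° Ω.

Z = 150 - j4290 Ω = 4293∠-88.0° Ω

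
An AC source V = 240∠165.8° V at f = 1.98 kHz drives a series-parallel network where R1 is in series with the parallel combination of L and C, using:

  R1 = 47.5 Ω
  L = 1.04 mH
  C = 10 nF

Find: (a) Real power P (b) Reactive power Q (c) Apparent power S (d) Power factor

Step 1 — Angular frequency: ω = 2π·f = 2π·1980 = 1.244e+04 rad/s.
Step 2 — Component impedances:
  R1: Z = R = 47.5 Ω
  L: Z = jωL = j·1.244e+04·0.00104 = 0 + j12.94 Ω
  C: Z = 1/(jωC) = -j/(ω·C) = 0 - j8038 Ω
Step 3 — Parallel branch: L || C = 1/(1/L + 1/C) = 0 + j12.96 Ω.
Step 4 — Series with R1: Z_total = R1 + (L || C) = 47.5 + j12.96 Ω = 49.24∠15.3° Ω.
Step 5 — Source phasor: V = 240∠165.8° V = -232.7 + j58.87 V.
Step 6 — Current: I = V / Z = -4.244 + j2.397 A = 4.874∠150.5° A.
Step 7 — Complex power: S = V·I* = 1129 + j307.9 VA.
Step 8 — Real power: P = Re(S) = 1129 W.
Step 9 — Reactive power: Q = Im(S) = 307.9 VAR.
Step 10 — Apparent power: |S| = 1170 VA.
Step 11 — Power factor: PF = P/|S| = 0.9647 (lagging).

(a) P = 1129 W  (b) Q = 307.9 VAR  (c) S = 1170 VA  (d) PF = 0.9647 (lagging)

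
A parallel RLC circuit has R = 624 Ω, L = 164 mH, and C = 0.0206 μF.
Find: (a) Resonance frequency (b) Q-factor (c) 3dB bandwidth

Step 1 — Resonance: ω₀ = 1/√(LC) = 1/√(0.164·2.06e-08) = 1.72e+04 rad/s.
Step 2 — f₀ = ω₀/(2π) = 2738 Hz.
Step 3 — Parallel Q: Q = R/(ω₀L) = 624/(1.72e+04·0.164) = 0.2212.
Step 4 — Bandwidth: Δω = ω₀/Q = 7.779e+04 rad/s; BW = Δω/(2π) = 1.238e+04 Hz.

(a) f₀ = 2738 Hz  (b) Q = 0.2212  (c) BW = 1.238e+04 Hz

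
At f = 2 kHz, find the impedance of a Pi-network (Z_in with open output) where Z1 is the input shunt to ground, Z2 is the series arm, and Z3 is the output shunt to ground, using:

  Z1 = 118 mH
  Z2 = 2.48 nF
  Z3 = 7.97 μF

Step 1 — Angular frequency: ω = 2π·f = 2π·2000 = 1.257e+04 rad/s.
Step 2 — Component impedances:
  Z1: Z = jωL = j·1.257e+04·0.118 = 0 + j1483 Ω
  Z2: Z = 1/(jωC) = -j/(ω·C) = 0 - j3.209e+04 Ω
  Z3: Z = 1/(jωC) = -j/(ω·C) = 0 - j9.985 Ω
Step 3 — With open output, the series arm Z2 and the output shunt Z3 appear in series to ground: Z2 + Z3 = 0 - j3.21e+04 Ω.
Step 4 — Parallel with input shunt Z1: Z_in = Z1 || (Z2 + Z3) = 0 + j1555 Ω = 1555∠90.0° Ω.

Z = 0 + j1555 Ω = 1555∠90.0° Ω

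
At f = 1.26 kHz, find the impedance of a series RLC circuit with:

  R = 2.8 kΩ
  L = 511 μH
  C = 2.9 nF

Step 1 — Angular frequency: ω = 2π·f = 2π·1260 = 7917 rad/s.
Step 2 — Component impedances:
  R: Z = R = 2800 Ω
  L: Z = jωL = j·7917·0.000511 = 0 + j4.045 Ω
  C: Z = 1/(jωC) = -j/(ω·C) = 0 - j4.356e+04 Ω
Step 3 — Series combination: Z_total = R + L + C = 2800 - j4.355e+04 Ω = 4.364e+04∠-86.3° Ω.

Z = 2800 - j4.355e+04 Ω = 4.364e+04∠-86.3° Ω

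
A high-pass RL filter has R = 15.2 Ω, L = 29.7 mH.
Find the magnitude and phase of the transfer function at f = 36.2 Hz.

Step 1 — Angular frequency: ω = 2π·36.2 = 227.5 rad/s.
Step 2 — Transfer function: H(jω) = jωL/(R + jωL).
Step 3 — Numerator jωL = j·6.755; denominator R + jωL = 15.2 + j6.755.
Step 4 — H = 0.1649 + j0.3711.
Step 5 — Magnitude: |H| = 0.4061 (-7.8 dB); phase: φ = 66.0°.

|H| = 0.4061 (-7.8 dB), φ = 66.0°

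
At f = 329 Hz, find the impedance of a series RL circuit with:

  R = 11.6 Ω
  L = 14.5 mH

Step 1 — Angular frequency: ω = 2π·f = 2π·329 = 2067 rad/s.
Step 2 — Component impedances:
  R: Z = R = 11.6 Ω
  L: Z = jωL = j·2067·0.0145 = 0 + j29.97 Ω
Step 3 — Series combination: Z_total = R + L = 11.6 + j29.97 Ω = 32.14∠68.8° Ω.

Z = 11.6 + j29.97 Ω = 32.14∠68.8° Ω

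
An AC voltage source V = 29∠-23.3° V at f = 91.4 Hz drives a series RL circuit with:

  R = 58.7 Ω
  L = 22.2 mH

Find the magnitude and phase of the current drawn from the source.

Step 1 — Angular frequency: ω = 2π·f = 2π·91.4 = 574.3 rad/s.
Step 2 — Component impedances:
  R: Z = R = 58.7 Ω
  L: Z = jωL = j·574.3·0.0222 = 0 + j12.75 Ω
Step 3 — Series combination: Z_total = R + L = 58.7 + j12.75 Ω = 60.07∠12.3° Ω.
Step 4 — Source phasor: V = 29∠-23.3° V = 26.63 - j11.47 V.
Step 5 — Ohm's law: I = V / Z_total = (26.63 - j11.47) / (58.7 + j12.75) = 0.3928 - j0.2807 A.
Step 6 — Convert to polar: |I| = 0.4828 A, ∠I = -35.6°.

I = 0.4828∠-35.6° A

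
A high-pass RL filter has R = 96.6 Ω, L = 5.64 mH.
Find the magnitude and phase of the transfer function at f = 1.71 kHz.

Step 1 — Angular frequency: ω = 2π·1710 = 1.074e+04 rad/s.
Step 2 — Transfer function: H(jω) = jωL/(R + jωL).
Step 3 — Numerator jωL = j·60.6; denominator R + jωL = 96.6 + j60.6.
Step 4 — H = 0.2824 + j0.4502.
Step 5 — Magnitude: |H| = 0.5314 (-5.5 dB); phase: φ = 57.9°.

|H| = 0.5314 (-5.5 dB), φ = 57.9°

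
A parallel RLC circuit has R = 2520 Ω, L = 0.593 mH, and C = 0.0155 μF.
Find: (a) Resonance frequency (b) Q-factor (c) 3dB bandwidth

Step 1 — Resonance: ω₀ = 1/√(LC) = 1/√(0.000593·1.55e-08) = 3.298e+05 rad/s.
Step 2 — f₀ = ω₀/(2π) = 5.25e+04 Hz.
Step 3 — Parallel Q: Q = R/(ω₀L) = 2520/(3.298e+05·0.000593) = 12.88.
Step 4 — Bandwidth: Δω = ω₀/Q = 2.56e+04 rad/s; BW = Δω/(2π) = 4075 Hz.

(a) f₀ = 5.25e+04 Hz  (b) Q = 12.88  (c) BW = 4075 Hz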